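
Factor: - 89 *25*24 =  - 53400 = - 2^3 *3^1*5^2 * 89^1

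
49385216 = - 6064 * ( - 8144)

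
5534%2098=1338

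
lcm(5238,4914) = 476658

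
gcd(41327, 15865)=1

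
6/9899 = 6/9899=0.00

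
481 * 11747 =5650307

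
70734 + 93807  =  164541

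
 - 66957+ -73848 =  - 140805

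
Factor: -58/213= - 2^1*3^ (  -  1) * 29^1*  71^( - 1)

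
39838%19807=224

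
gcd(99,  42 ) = 3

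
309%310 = 309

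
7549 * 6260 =47256740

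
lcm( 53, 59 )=3127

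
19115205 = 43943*435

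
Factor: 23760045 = 3^2*5^1*528001^1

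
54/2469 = 18/823 = 0.02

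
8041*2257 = 18148537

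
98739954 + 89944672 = 188684626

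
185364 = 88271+97093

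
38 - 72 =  -34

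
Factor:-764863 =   -  11^1*31^1*2243^1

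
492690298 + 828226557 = 1320916855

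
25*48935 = 1223375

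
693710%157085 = 65370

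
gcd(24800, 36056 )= 8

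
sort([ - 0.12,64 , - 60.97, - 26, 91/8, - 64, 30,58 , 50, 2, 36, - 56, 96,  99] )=[ - 64, - 60.97, - 56 ,-26,  -  0.12, 2,91/8,30,36, 50,58 , 64,96,99] 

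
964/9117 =964/9117  =  0.11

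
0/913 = 0= 0.00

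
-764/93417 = - 764/93417 =- 0.01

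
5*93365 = 466825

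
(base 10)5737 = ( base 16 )1669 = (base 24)9N1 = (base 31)5U2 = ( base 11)4346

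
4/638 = 2/319 = 0.01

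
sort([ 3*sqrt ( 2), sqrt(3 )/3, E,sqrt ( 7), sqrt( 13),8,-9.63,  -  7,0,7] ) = [-9.63, - 7,0,sqrt( 3 ) /3,sqrt (7),  E,sqrt(  13), 3*sqrt( 2) , 7,8 ]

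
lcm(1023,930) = 10230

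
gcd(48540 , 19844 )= 4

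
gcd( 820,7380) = 820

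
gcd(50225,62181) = 49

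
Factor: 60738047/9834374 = 2^( - 1 )*11^( - 1 )  *47^(-1 )*5659^1*9511^ ( - 1 )*10733^1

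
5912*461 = 2725432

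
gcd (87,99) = 3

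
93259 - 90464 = 2795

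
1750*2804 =4907000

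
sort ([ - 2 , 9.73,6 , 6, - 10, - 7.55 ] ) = [  -  10,-7.55,-2,6,  6,  9.73] 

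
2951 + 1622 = 4573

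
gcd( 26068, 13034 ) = 13034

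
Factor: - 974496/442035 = -2^5 * 3^ ( - 1)*5^( - 1 )*11^( - 1)*19^(-1 ) * 47^( - 1)*10151^1 = - 324832/147345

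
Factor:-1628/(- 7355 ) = 2^2*5^( - 1)*11^1*37^1*1471^( - 1 )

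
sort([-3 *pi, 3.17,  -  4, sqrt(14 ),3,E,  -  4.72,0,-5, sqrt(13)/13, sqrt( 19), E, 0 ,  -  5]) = [-3 * pi, - 5,  -  5, - 4.72, - 4, 0, 0 , sqrt( 13 ) /13,E, E, 3 , 3.17,  sqrt( 14 ),sqrt( 19)]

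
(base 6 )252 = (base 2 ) 1101000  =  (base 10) 104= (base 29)3H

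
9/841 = 9/841 = 0.01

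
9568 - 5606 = 3962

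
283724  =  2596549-2312825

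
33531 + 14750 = 48281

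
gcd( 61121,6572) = 1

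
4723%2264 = 195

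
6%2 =0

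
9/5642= 9/5642 = 0.00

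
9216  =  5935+3281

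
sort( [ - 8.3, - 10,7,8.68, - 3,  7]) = [  -  10, - 8.3,-3,  7,7,8.68 ] 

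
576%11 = 4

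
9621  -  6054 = 3567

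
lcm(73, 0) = 0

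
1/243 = 1/243 = 0.00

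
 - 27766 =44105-71871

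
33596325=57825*581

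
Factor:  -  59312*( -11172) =662633664= 2^6*3^1*7^2*11^1*19^1*337^1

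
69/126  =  23/42 = 0.55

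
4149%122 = 1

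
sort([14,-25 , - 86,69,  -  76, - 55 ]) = [ - 86, - 76,-55,  -  25, 14, 69 ]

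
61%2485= 61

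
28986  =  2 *14493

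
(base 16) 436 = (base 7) 3100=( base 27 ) 1CP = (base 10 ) 1078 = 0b10000110110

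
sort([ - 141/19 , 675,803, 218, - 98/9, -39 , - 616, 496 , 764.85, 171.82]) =[ -616 , - 39, - 98/9, -141/19,  171.82,  218, 496,675 , 764.85, 803]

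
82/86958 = 41/43479=0.00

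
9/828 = 1/92 = 0.01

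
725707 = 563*1289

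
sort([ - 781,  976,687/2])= [ - 781,687/2 , 976]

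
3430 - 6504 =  - 3074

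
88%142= 88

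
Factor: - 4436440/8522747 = - 2^3*5^1*181^( - 1)*197^1*563^1*47087^( - 1 )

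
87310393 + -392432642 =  - 305122249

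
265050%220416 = 44634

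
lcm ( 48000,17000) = 816000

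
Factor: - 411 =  - 3^1 * 137^1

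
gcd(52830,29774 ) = 2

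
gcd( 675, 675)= 675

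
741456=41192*18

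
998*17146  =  17111708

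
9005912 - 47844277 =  - 38838365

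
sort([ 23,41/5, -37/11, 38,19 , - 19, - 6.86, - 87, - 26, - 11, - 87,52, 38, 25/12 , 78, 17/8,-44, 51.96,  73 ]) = [ - 87 , - 87,-44, - 26, - 19 , - 11, - 6.86, - 37/11, 25/12, 17/8,41/5 , 19, 23,38, 38,51.96,52,73,78 ]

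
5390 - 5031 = 359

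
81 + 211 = 292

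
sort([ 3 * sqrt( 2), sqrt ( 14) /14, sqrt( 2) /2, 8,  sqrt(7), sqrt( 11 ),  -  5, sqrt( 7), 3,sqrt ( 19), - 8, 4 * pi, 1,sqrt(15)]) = [-8, - 5, sqrt( 14)/14,sqrt (2)/2, 1, sqrt(7 ),sqrt(7 ), 3 , sqrt(11),sqrt ( 15 ), 3*sqrt (2), sqrt( 19), 8, 4 * pi ] 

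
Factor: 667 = 23^1*29^1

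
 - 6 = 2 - 8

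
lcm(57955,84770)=5679590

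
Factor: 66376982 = 2^1*7^1*1663^1*2851^1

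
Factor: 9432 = 2^3*3^2 * 131^1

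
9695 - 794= 8901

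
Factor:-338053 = -29^1* 11657^1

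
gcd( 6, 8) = 2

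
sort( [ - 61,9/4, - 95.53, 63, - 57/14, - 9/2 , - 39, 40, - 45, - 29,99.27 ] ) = [- 95.53, - 61 , - 45,-39,-29,-9/2, - 57/14 , 9/4, 40 , 63 , 99.27 ]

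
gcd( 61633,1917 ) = 1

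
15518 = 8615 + 6903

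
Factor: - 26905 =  - 5^1  *  5381^1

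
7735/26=297 +1/2= 297.50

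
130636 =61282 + 69354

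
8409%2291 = 1536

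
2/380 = 1/190 = 0.01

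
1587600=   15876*100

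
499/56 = 499/56 = 8.91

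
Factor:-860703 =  - 3^1 * 281^1*1021^1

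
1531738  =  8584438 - 7052700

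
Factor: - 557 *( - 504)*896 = 2^10*3^2*7^2 * 557^1  =  251532288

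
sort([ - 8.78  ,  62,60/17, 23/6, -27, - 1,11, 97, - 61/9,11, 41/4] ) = [-27, - 8.78, -61/9, - 1, 60/17,23/6,41/4,  11,11,62 , 97] 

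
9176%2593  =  1397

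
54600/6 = 9100 = 9100.00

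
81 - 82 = - 1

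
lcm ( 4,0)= 0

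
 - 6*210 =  - 1260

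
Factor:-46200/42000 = - 2^( - 1 )*5^( - 1)*11^1 = - 11/10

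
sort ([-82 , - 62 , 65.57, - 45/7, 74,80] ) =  [ - 82,- 62, - 45/7,  65.57,74, 80 ] 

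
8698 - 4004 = 4694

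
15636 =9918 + 5718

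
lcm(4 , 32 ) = 32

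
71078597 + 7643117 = 78721714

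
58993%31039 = 27954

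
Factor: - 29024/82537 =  - 32/91 = -2^5 * 7^( - 1)*13^( -1)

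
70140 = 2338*30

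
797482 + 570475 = 1367957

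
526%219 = 88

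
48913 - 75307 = - 26394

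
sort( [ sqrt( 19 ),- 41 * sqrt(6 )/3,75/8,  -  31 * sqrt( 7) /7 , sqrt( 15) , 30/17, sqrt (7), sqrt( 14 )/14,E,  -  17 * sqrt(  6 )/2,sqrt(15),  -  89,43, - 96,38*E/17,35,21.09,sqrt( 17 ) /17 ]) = [  -  96, - 89, - 41*sqrt (6)/3,  -  17*sqrt( 6)/2,- 31*sqrt( 7) /7,sqrt(17)/17,sqrt( 14)/14,30/17, sqrt( 7 ), E,sqrt( 15), sqrt(15),  sqrt( 19),38*E/17,75/8,21.09, 35,43]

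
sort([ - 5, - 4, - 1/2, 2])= [- 5, - 4, - 1/2, 2]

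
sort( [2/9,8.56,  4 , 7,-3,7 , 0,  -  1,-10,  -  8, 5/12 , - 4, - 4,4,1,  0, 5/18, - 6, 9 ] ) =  [ - 10, - 8, - 6,  -  4, - 4, - 3, - 1,0,0,2/9,5/18,5/12,1,4, 4, 7,7,8.56, 9]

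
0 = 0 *37370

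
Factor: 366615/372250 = 73323/74450 = 2^(-1 )*3^2*5^ ( - 2 )*1489^ ( - 1 )* 8147^1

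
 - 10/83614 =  - 1+41802/41807 =-  0.00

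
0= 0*9777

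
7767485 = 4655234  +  3112251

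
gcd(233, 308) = 1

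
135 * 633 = 85455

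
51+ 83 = 134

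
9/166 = 9/166 = 0.05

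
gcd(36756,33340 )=4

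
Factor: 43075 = 5^2* 1723^1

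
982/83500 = 491/41750 = 0.01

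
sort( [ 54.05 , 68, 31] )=[31, 54.05,68] 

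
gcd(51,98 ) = 1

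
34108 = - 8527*( - 4)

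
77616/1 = 77616= 77616.00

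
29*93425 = 2709325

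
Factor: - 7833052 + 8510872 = 2^2*3^1*5^1* 11^1*13^1*79^1 = 677820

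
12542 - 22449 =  - 9907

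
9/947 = 9/947 = 0.01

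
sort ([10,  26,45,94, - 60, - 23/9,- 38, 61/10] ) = [ - 60, - 38, - 23/9, 61/10,10, 26, 45,94]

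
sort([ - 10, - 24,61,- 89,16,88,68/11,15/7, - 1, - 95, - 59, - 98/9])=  [  -  95, - 89, - 59,  -  24,-98/9, - 10,  -  1, 15/7,68/11,16, 61, 88]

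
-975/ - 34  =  975/34 = 28.68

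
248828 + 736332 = 985160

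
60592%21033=18526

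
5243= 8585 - 3342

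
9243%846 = 783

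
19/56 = 19/56 = 0.34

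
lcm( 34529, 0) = 0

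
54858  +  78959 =133817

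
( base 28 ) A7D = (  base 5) 224144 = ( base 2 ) 1111101110001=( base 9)12033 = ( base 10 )8049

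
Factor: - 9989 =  - 7^1*1427^1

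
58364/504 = 115 + 101/126 = 115.80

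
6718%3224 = 270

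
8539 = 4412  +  4127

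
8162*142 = 1159004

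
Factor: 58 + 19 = 77 = 7^1*11^1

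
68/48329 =68/48329 = 0.00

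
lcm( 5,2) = 10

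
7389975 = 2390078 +4999897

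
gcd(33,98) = 1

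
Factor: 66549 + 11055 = 2^2*3^1*29^1*223^1  =  77604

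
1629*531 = 864999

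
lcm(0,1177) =0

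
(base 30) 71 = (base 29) 78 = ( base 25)8b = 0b11010011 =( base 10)211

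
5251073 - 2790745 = 2460328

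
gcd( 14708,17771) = 1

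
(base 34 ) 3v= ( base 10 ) 133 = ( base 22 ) 61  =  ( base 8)205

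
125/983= 125/983  =  0.13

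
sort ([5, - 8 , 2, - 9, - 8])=[ - 9, - 8, - 8,2 , 5]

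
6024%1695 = 939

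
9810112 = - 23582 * (-416)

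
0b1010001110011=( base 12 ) 3043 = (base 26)7j9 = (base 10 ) 5235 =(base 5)131420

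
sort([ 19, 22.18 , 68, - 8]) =[ - 8, 19, 22.18,68]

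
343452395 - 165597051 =177855344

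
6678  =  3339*2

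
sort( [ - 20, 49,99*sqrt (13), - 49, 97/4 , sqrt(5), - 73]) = [ - 73,-49, - 20,sqrt(5 ), 97/4, 49, 99*sqrt( 13)] 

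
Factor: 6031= 37^1*163^1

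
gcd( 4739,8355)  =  1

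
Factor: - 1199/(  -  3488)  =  11/32 = 2^( -5)*11^1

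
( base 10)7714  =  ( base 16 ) 1E22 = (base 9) 11521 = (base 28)9ne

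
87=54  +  33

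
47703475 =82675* 577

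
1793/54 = 33 + 11/54 = 33.20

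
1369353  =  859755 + 509598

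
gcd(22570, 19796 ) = 2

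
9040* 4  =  36160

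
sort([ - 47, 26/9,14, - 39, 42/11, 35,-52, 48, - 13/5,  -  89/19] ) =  [  -  52, - 47,-39, - 89/19, - 13/5,26/9, 42/11,14, 35 , 48 ] 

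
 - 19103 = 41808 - 60911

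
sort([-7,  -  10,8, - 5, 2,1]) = [ - 10, - 7, - 5, 1,2,8 ]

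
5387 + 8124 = 13511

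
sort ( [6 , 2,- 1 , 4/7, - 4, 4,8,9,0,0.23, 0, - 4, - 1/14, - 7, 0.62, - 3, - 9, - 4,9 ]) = [-9, - 7, - 4,  -  4, - 4, - 3, - 1, - 1/14,0 , 0,0.23, 4/7,0.62,2, 4,  6,8,9,9 ]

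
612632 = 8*76579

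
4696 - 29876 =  - 25180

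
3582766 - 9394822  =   - 5812056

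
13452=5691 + 7761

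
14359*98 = 1407182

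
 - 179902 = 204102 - 384004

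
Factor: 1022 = 2^1*7^1*73^1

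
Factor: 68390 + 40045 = 3^1*5^1*7229^1 = 108435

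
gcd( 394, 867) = 1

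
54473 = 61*893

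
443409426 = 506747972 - 63338546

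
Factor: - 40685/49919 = -5^1 * 79^1 * 103^1*49919^( - 1 ) 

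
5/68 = 5/68 = 0.07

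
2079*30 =62370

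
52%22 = 8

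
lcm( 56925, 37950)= 113850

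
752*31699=23837648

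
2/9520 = 1/4760 = 0.00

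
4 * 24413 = 97652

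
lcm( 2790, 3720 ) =11160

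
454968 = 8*56871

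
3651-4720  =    -  1069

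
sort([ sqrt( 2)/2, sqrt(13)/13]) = [ sqrt(13) /13,  sqrt( 2 )/2 ]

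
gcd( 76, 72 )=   4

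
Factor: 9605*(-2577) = -3^1*5^1*17^1*113^1  *859^1 =-  24752085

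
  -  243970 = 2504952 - 2748922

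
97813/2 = 48906  +  1/2 =48906.50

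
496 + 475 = 971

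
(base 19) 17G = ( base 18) 1A6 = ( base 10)510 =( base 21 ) 136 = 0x1fe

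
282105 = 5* 56421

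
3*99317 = 297951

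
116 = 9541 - 9425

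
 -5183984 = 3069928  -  8253912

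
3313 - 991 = 2322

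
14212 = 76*187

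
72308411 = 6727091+65581320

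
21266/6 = 10633/3=3544.33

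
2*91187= 182374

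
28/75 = 28/75 = 0.37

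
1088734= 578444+510290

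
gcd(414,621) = 207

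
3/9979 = 3/9979 = 0.00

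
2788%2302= 486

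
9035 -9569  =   - 534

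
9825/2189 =9825/2189 = 4.49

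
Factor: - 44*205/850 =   -  902/85=- 2^1*5^( - 1)*11^1*17^( - 1)*41^1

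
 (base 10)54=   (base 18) 30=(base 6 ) 130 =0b110110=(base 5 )204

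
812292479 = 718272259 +94020220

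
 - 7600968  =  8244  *( - 922)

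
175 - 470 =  - 295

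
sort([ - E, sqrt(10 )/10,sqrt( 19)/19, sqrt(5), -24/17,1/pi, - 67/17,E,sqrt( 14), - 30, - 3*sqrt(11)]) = [ - 30,-3*sqrt( 11 ),  -  67/17, - E, - 24/17, sqrt(19)/19, sqrt (10 ) /10, 1/pi,sqrt( 5), E, sqrt(14) ] 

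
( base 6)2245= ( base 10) 533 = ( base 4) 20111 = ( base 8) 1025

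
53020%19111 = 14798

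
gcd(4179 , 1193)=1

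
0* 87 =0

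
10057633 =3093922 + 6963711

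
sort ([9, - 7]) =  [ - 7, 9]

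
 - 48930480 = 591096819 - 640027299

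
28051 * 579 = 16241529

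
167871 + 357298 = 525169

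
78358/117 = 78358/117  =  669.73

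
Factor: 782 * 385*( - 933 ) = -280898310 = -2^1 * 3^1*5^1*7^1*11^1*17^1*23^1*311^1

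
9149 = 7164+1985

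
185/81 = 185/81 = 2.28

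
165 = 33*5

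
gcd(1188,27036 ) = 36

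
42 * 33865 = 1422330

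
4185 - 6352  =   - 2167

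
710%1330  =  710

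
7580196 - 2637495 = 4942701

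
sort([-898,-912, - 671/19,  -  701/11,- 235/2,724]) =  [ - 912, - 898, - 235/2, - 701/11,-671/19, 724 ] 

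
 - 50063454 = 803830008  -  853893462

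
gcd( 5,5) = 5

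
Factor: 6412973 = 7^2*29^1 * 4513^1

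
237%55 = 17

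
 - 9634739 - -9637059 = 2320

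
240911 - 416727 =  - 175816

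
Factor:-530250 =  - 2^1 * 3^1 * 5^3 * 7^1*101^1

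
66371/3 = 22123+2/3 = 22123.67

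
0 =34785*0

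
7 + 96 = 103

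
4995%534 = 189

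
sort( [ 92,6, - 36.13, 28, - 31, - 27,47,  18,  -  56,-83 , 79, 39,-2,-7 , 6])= [ - 83,-56, - 36.13, -31,  -  27, - 7, - 2,6,6,18, 28,39,47, 79, 92]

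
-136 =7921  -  8057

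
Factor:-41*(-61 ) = 2501= 41^1 * 61^1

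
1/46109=1/46109 = 0.00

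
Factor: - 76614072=-2^3*3^1*3192253^1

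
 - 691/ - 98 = 691/98 = 7.05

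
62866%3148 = 3054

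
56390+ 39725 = 96115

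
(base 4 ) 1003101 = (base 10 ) 4305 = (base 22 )8jf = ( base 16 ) 10D1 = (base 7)15360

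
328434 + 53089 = 381523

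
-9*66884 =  - 601956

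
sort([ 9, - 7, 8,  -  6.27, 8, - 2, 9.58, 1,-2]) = [ - 7, - 6.27, -2,-2, 1, 8, 8, 9,9.58 ]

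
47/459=47/459=0.10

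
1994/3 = 1994/3=664.67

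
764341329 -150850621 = 613490708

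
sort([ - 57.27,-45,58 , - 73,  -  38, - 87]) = [ - 87,-73,-57.27,- 45 , - 38, 58 ] 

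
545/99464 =545/99464 = 0.01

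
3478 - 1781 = 1697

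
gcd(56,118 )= 2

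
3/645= 1/215=0.00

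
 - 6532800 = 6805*( - 960)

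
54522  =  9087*6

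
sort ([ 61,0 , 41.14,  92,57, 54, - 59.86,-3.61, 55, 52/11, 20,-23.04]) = [ - 59.86, - 23.04,-3.61,0,  52/11,20, 41.14, 54, 55,  57, 61,92]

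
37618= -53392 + 91010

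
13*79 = 1027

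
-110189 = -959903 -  - 849714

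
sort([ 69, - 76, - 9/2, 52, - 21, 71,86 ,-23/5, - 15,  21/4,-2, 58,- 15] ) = [-76 , - 21, -15, - 15, - 23/5, - 9/2,-2 , 21/4, 52, 58,69,71 , 86]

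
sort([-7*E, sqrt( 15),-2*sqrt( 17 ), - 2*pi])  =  [ - 7*E,-2 * sqrt( 17),-2* pi,  sqrt( 15) ]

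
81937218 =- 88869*( - 922) 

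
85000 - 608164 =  - 523164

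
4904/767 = 6 + 302/767 = 6.39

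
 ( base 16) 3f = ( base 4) 333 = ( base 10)63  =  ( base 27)29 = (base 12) 53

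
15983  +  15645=31628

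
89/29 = 89/29 = 3.07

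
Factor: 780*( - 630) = -491400= - 2^3 * 3^3*5^2*7^1*13^1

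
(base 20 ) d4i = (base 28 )6L6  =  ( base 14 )1d06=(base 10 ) 5298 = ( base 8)12262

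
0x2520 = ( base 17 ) 1ff1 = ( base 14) 366c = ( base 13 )4431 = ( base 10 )9504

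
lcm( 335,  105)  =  7035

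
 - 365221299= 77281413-442502712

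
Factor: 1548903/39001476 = 2^( -2) *43^1 * 12007^1*3250123^( - 1) = 516301/13000492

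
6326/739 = 8+414/739 = 8.56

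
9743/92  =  9743/92 = 105.90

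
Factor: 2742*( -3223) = -8837466=- 2^1 * 3^1*11^1*293^1*457^1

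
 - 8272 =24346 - 32618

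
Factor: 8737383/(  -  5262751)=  - 3^1 * 13^( - 1) * 457^1*6373^1*404827^( -1)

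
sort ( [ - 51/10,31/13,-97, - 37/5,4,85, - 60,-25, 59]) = [-97, - 60  , - 25, - 37/5 , - 51/10,31/13, 4, 59,85] 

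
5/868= 5/868 = 0.01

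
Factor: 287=7^1*41^1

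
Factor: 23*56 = 1288= 2^3*7^1*23^1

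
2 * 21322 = 42644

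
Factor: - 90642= -2^1*3^1*15107^1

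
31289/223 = 31289/223= 140.31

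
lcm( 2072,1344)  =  49728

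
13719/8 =13719/8 = 1714.88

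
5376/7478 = 2688/3739 = 0.72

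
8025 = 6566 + 1459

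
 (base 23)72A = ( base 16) eaf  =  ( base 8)7257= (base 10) 3759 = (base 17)D02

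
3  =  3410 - 3407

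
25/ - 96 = - 1 + 71/96 = - 0.26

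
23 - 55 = -32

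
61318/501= 61318/501= 122.39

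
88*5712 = 502656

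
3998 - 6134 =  - 2136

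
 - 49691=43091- 92782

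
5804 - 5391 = 413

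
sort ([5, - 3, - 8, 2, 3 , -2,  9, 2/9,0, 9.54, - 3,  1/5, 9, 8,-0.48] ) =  [ - 8, - 3,-3,-2 ,-0.48, 0,1/5,2/9, 2, 3,5 , 8,9,9, 9.54 ]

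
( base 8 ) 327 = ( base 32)6n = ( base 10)215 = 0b11010111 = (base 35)65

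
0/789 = 0 = 0.00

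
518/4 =259/2 =129.50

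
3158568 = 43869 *72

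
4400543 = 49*89807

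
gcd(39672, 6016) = 8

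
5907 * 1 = 5907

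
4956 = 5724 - 768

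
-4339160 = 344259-4683419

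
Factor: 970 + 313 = 1283=1283^1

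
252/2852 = 63/713 = 0.09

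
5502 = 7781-2279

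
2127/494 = 4 + 151/494=   4.31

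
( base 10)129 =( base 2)10000001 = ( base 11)108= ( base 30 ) 49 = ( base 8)201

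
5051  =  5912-861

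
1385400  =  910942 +474458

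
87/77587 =87/77587 = 0.00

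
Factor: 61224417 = 3^4*113^1 * 6689^1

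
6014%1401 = 410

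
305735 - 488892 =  - 183157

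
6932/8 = 866  +  1/2 = 866.50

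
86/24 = 43/12 = 3.58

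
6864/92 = 1716/23 = 74.61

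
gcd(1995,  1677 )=3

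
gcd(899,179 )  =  1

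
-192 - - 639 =447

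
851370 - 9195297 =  - 8343927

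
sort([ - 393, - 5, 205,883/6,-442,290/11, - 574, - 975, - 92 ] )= [-975, - 574, - 442,  -  393 ,-92, - 5, 290/11,883/6,205 ] 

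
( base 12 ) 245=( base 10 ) 341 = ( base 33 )AB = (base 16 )155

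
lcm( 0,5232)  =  0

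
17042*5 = 85210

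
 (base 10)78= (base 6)210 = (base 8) 116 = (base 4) 1032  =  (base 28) 2M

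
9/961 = 9/961 = 0.01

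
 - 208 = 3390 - 3598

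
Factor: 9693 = 3^3 * 359^1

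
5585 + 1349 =6934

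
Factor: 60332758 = 2^1*31^1*167^1*5827^1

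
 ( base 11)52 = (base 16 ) 39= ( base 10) 57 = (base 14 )41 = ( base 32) 1p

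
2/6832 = 1/3416 = 0.00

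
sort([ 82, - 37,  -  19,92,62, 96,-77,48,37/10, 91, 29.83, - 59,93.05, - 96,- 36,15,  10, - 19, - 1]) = [ - 96,- 77,  -  59, - 37,-36, - 19, - 19, - 1 , 37/10, 10,15,29.83,48,62,  82, 91,92,93.05, 96]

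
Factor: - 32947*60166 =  - 2^1*47^1*67^1*449^1*701^1 = - 1982289202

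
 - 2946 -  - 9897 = 6951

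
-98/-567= 14/81 = 0.17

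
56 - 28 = 28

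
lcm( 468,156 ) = 468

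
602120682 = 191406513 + 410714169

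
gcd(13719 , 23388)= 3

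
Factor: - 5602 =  - 2^1*2801^1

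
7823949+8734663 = 16558612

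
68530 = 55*1246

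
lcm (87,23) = 2001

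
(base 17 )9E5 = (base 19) 7gd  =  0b101100011100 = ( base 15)C99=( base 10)2844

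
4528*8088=36622464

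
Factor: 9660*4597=2^2*3^1* 5^1*  7^1*23^1*4597^1=   44407020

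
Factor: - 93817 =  - 23^1*4079^1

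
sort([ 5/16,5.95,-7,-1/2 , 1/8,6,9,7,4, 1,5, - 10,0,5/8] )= [ - 10,  -  7, - 1/2, 0, 1/8, 5/16, 5/8 , 1, 4, 5, 5.95,6 , 7,9]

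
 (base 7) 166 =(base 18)57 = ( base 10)97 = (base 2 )1100001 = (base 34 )2t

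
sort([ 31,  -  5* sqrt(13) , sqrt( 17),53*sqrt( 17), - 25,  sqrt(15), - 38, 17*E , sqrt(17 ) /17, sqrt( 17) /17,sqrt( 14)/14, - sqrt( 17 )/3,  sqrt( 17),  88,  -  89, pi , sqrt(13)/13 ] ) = [ - 89,  -  38, - 25,  -  5*sqrt(13 ), - sqrt( 17 )/3, sqrt( 17)/17,sqrt( 17)/17 , sqrt( 14 ) /14, sqrt( 13)/13, pi, sqrt( 15 ), sqrt(17), sqrt( 17 ), 31, 17*E,88,53 * sqrt( 17)]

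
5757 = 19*303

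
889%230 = 199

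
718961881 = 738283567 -19321686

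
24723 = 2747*9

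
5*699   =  3495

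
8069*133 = 1073177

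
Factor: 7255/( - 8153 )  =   - 5^1 * 31^ (-1 )*263^(-1 )*1451^1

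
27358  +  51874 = 79232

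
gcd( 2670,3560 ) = 890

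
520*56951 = 29614520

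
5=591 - 586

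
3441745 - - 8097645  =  11539390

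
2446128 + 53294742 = 55740870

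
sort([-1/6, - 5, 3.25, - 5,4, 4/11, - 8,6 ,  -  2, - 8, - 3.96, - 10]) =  [ - 10, - 8, - 8 , - 5,-5, - 3.96,-2, - 1/6 , 4/11, 3.25,4,6 ]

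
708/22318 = 354/11159=0.03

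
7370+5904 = 13274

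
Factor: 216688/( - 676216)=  - 58/181   =  -  2^1*29^1*181^( - 1)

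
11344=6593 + 4751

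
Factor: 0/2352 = 0^1 = 0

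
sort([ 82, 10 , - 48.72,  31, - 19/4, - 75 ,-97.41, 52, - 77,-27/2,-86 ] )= [-97.41,  -  86, - 77,-75, - 48.72,-27/2, - 19/4 , 10,31,52 , 82] 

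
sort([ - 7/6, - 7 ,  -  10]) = [ - 10, - 7, - 7/6]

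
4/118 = 2/59= 0.03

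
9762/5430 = 1 + 722/905 = 1.80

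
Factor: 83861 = 17^1 * 4933^1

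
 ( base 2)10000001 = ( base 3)11210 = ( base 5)1004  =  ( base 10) 129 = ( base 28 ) 4h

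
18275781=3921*4661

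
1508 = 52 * 29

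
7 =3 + 4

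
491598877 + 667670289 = 1159269166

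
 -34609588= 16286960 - 50896548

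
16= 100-84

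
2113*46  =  97198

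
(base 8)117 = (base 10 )79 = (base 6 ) 211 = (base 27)2P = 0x4F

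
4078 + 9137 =13215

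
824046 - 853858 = - 29812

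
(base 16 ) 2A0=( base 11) 561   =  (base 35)J7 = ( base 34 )jq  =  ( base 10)672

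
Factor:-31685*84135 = - 3^1*5^2*71^1 * 79^1 * 6337^1 = - 2665817475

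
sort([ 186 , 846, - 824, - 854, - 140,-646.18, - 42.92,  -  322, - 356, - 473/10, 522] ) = [ - 854,-824 , - 646.18, - 356,  -  322, - 140, - 473/10,-42.92, 186,522, 846] 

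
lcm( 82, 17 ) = 1394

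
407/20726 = 407/20726=0.02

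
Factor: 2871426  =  2^1*3^1 * 478571^1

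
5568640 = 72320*77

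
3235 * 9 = 29115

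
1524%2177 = 1524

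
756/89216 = 189/22304  =  0.01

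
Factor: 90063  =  3^2*10007^1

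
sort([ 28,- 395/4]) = [ - 395/4, 28]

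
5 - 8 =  - 3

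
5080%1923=1234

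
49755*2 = 99510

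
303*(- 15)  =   - 4545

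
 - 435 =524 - 959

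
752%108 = 104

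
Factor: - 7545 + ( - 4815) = -12360 = -2^3*3^1 * 5^1*103^1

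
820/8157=820/8157 = 0.10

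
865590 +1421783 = 2287373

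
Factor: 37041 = 3^1 *12347^1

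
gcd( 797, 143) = 1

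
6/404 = 3/202 = 0.01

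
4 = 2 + 2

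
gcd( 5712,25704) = 2856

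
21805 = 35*623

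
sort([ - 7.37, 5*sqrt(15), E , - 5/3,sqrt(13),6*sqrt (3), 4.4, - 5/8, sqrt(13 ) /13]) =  [ - 7.37, - 5/3,-5/8, sqrt (13 ) /13, E , sqrt( 13), 4.4,6*sqrt(3),5*sqrt(15 )] 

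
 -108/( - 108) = 1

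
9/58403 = 9/58403 =0.00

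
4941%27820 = 4941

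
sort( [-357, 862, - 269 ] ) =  [ - 357,-269,862]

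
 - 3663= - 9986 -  - 6323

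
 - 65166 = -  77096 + 11930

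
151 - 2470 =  - 2319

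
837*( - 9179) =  - 7682823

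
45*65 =2925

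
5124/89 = 57 + 51/89 =57.57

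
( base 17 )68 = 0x6E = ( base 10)110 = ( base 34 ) 38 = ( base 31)3H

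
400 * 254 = 101600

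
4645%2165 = 315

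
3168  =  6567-3399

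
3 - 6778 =-6775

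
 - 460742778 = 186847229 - 647590007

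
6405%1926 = 627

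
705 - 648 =57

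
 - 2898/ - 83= 34+76/83 = 34.92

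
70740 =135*524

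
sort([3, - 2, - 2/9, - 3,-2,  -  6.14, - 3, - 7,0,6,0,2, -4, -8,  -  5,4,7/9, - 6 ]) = [-8,-7, -6.14, - 6, - 5, - 4,  -  3,- 3 ,  -  2, - 2,-2/9,0,0,7/9, 2,3,4,6 ]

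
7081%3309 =463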